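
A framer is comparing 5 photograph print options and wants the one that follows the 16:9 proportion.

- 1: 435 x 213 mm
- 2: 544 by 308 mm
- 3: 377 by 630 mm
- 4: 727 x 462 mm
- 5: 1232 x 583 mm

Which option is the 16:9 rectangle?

2

Ratios (long/short): 1 ≈ 2.042; 2 ≈ 1.766; 3 ≈ 1.671; 4 ≈ 1.574; 5 ≈ 2.113.
16:9 ≈ 1.778; option 2 is nearest (Δ 0.012).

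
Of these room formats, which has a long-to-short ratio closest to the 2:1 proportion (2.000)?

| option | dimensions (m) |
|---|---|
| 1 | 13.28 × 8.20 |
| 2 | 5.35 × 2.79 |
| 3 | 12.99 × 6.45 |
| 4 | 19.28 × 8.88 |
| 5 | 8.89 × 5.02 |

3

Ratios (long/short): 1 ≈ 1.620; 2 ≈ 1.918; 3 ≈ 2.014; 4 ≈ 2.171; 5 ≈ 1.771.
2:1 ≈ 2.000; option 3 is nearest (Δ 0.014).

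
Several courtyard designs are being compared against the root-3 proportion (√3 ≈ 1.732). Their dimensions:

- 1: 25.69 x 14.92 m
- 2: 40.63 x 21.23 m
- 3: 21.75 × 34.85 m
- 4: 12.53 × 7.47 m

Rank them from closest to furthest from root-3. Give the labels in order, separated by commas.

1, 4, 3, 2

Ratios: 1 = 25.69 / 14.92 ≈ 1.722; 2 = 40.63 / 21.23 ≈ 1.914; 3 = 34.85 / 21.75 ≈ 1.602; 4 = 12.53 / 7.47 ≈ 1.677.
|Δ from 1.732|: 1 0.010; 2 0.182; 3 0.130; 4 0.055.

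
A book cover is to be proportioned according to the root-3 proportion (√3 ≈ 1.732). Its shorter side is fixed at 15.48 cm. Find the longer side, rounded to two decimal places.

26.81 cm

root-3 ≈ 1.73205.
Longer side = 15.48 × 1.73205 ≈ 26.8121 → 26.81 cm.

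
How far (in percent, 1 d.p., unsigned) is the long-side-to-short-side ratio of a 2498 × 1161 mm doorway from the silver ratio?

10.9%

Ratio = 2498 / 1161 ≈ 2.1516.
Ideal silver ratio ≈ 2.4142. |2.1516 − 2.4142| / 2.4142 ≈ 10.88% → 10.9%.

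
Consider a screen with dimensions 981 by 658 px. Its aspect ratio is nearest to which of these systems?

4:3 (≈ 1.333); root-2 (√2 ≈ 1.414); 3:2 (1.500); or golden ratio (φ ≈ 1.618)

981/658 ≈ 1.491. Nearest candidates are 3:2 (1.500, off by 0.009) and root-2 (1.414, off by 0.077).

3:2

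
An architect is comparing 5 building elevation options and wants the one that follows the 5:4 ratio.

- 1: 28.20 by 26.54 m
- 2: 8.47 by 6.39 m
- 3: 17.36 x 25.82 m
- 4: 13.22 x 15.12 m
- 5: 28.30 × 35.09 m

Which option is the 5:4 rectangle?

Ratios (long/short): 1 ≈ 1.063; 2 ≈ 1.326; 3 ≈ 1.487; 4 ≈ 1.144; 5 ≈ 1.240.
5:4 ≈ 1.250; option 5 is nearest (Δ 0.010).

5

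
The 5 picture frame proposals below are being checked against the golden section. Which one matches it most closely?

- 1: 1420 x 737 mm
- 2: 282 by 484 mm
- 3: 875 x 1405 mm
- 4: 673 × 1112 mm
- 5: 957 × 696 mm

3

Ratios (long/short): 1 ≈ 1.927; 2 ≈ 1.716; 3 ≈ 1.606; 4 ≈ 1.652; 5 ≈ 1.375.
golden ratio ≈ 1.618; option 3 is nearest (Δ 0.012).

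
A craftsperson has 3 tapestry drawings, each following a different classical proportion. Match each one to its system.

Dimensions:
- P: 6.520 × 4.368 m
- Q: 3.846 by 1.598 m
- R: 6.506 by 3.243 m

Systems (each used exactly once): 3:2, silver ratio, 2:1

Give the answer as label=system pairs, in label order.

Ratios: P ≈ 1.493; Q ≈ 2.407; R ≈ 2.006.
Targets: 3:2 ≈ 1.500; silver ratio ≈ 2.414; 2:1 ≈ 2.000.

P=3:2, Q=silver ratio, R=2:1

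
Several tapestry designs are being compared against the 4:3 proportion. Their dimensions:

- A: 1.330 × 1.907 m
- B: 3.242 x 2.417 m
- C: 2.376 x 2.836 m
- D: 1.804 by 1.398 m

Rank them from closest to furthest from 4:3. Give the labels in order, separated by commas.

B, D, A, C

A: 1.907/1.330 ≈ 1.434 → |1.434 − 1.333| = 0.101
B: 3.242/2.417 ≈ 1.341 → |1.341 − 1.333| = 0.008
C: 2.836/2.376 ≈ 1.194 → |1.194 − 1.333| = 0.139
D: 1.804/1.398 ≈ 1.290 → |1.290 − 1.333| = 0.043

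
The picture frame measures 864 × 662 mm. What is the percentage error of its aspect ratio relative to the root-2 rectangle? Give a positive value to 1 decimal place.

7.7%

Ratio = 864 / 662 ≈ 1.3051.
Ideal root-2 ≈ 1.4142. |1.3051 − 1.4142| / 1.4142 ≈ 7.71% → 7.7%.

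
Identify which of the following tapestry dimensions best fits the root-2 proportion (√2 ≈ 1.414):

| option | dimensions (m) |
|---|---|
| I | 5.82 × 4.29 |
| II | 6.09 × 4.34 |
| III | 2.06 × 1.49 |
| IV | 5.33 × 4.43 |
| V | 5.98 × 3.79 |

II

Ratios (long/short): I ≈ 1.357; II ≈ 1.403; III ≈ 1.383; IV ≈ 1.203; V ≈ 1.578.
root-2 ≈ 1.414; option II is nearest (Δ 0.011).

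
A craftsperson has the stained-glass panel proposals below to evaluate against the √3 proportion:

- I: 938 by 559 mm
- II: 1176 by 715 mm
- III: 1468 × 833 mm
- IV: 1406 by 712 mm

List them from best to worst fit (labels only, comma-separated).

Ratios: I = 938 / 559 ≈ 1.678; II = 1176 / 715 ≈ 1.645; III = 1468 / 833 ≈ 1.762; IV = 1406 / 712 ≈ 1.975.
|Δ from 1.732|: I 0.054; II 0.087; III 0.030; IV 0.243.

III, I, II, IV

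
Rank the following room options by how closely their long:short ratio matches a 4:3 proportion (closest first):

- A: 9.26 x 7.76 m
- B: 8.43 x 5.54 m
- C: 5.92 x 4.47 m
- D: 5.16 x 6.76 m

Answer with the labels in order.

A: 9.26/7.76 ≈ 1.193 → |1.193 − 1.333| = 0.140
B: 8.43/5.54 ≈ 1.522 → |1.522 − 1.333| = 0.189
C: 5.92/4.47 ≈ 1.324 → |1.324 − 1.333| = 0.009
D: 6.76/5.16 ≈ 1.310 → |1.310 − 1.333| = 0.023

C, D, A, B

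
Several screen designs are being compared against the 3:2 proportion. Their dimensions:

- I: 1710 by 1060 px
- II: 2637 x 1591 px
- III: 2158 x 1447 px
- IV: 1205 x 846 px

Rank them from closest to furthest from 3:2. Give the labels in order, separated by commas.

III, IV, I, II

I: 1710/1060 ≈ 1.613 → |1.613 − 1.500| = 0.113
II: 2637/1591 ≈ 1.657 → |1.657 − 1.500| = 0.157
III: 2158/1447 ≈ 1.491 → |1.491 − 1.500| = 0.009
IV: 1205/846 ≈ 1.424 → |1.424 − 1.500| = 0.076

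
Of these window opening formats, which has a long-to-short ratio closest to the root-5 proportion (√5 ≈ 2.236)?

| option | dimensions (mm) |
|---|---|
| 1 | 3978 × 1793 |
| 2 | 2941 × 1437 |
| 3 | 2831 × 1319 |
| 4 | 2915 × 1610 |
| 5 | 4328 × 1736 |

Ratios (long/short): 1 ≈ 2.219; 2 ≈ 2.047; 3 ≈ 2.146; 4 ≈ 1.811; 5 ≈ 2.493.
root-5 ≈ 2.236; option 1 is nearest (Δ 0.017).

1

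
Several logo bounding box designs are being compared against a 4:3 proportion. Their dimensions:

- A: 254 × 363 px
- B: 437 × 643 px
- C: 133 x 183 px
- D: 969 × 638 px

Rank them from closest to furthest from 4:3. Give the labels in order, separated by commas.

A: 363/254 ≈ 1.429 → |1.429 − 1.333| = 0.096
B: 643/437 ≈ 1.471 → |1.471 − 1.333| = 0.138
C: 183/133 ≈ 1.376 → |1.376 − 1.333| = 0.043
D: 969/638 ≈ 1.519 → |1.519 − 1.333| = 0.186

C, A, B, D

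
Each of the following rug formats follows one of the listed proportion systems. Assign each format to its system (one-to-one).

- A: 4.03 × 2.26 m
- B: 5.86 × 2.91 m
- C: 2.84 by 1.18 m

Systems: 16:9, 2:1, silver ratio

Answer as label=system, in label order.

A=16:9, B=2:1, C=silver ratio

A = 4.03/2.26 ≈ 1.783 → 16:9 (1.778)
B = 5.86/2.91 ≈ 2.014 → 2:1 (2.000)
C = 2.84/1.18 ≈ 2.407 → silver ratio (2.414)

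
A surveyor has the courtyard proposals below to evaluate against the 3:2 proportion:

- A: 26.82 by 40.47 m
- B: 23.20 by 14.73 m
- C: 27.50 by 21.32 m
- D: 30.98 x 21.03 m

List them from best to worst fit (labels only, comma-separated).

A, D, B, C

Ratios: A = 40.47 / 26.82 ≈ 1.509; B = 23.20 / 14.73 ≈ 1.575; C = 27.50 / 21.32 ≈ 1.290; D = 30.98 / 21.03 ≈ 1.473.
|Δ from 1.500|: A 0.009; B 0.075; C 0.210; D 0.027.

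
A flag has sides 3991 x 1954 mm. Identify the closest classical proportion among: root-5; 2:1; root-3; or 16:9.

3991/1954 ≈ 2.042. Nearest candidates are 2:1 (2.000, off by 0.042) and root-5 (2.236, off by 0.194).

2:1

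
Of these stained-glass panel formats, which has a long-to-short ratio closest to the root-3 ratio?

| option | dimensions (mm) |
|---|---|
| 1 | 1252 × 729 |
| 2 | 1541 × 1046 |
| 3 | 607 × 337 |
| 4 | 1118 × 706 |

1

Target root-3 ≈ 1.732.
1: 1.717 (Δ0.015)  2: 1.473 (Δ0.259)  3: 1.801 (Δ0.069)  4: 1.584 (Δ0.148)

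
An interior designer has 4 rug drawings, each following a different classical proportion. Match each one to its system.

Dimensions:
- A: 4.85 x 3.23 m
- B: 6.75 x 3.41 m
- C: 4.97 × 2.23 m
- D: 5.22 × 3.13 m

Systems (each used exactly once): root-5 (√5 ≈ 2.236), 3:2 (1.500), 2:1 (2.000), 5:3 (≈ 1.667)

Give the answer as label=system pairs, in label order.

A=3:2, B=2:1, C=root-5, D=5:3

Ratios: A ≈ 1.502; B ≈ 1.979; C ≈ 2.229; D ≈ 1.668.
Targets: root-5 ≈ 2.236; 3:2 ≈ 1.500; 2:1 ≈ 2.000; 5:3 ≈ 1.667.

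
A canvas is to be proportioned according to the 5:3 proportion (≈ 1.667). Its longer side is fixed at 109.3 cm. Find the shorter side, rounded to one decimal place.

5:3 ≈ 1.66667.
Shorter side = 109.3 ÷ 1.66667 ≈ 65.580 → 65.6 cm.

65.6 cm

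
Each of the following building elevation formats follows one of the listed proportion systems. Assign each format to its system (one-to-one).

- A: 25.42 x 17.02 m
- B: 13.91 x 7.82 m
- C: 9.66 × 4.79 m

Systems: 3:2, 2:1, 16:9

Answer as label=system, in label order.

Ratios: A ≈ 1.494; B ≈ 1.779; C ≈ 2.017.
Targets: 3:2 ≈ 1.500; 2:1 ≈ 2.000; 16:9 ≈ 1.778.

A=3:2, B=16:9, C=2:1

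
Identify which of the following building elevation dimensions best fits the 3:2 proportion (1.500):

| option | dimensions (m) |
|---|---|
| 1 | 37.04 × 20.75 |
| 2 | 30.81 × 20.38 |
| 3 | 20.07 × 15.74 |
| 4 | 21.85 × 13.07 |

2

Target 3:2 ≈ 1.500.
1: 1.785 (Δ0.285)  2: 1.512 (Δ0.012)  3: 1.275 (Δ0.225)  4: 1.672 (Δ0.172)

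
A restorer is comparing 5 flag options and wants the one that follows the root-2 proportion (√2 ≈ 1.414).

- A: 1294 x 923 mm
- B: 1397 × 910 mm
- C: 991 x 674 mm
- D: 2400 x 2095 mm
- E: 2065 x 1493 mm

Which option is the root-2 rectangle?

A

Ratios (long/short): A ≈ 1.402; B ≈ 1.535; C ≈ 1.470; D ≈ 1.146; E ≈ 1.383.
root-2 ≈ 1.414; option A is nearest (Δ 0.012).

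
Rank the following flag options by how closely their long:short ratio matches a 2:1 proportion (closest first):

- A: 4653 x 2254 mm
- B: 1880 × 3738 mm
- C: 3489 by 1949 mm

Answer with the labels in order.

Ratios: A = 4653 / 2254 ≈ 2.064; B = 3738 / 1880 ≈ 1.988; C = 3489 / 1949 ≈ 1.790.
|Δ from 2.000|: A 0.064; B 0.012; C 0.210.

B, A, C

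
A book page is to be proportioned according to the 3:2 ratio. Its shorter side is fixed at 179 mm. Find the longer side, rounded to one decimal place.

268.5 mm

3:2 = 1.50000.
Longer side = 179 × 1.50000 ≈ 268.500 → 268.5 mm.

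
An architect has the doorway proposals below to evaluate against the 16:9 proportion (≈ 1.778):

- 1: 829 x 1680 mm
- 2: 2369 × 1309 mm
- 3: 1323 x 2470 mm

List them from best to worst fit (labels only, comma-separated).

1: 1680/829 ≈ 2.027 → |2.027 − 1.778| = 0.249
2: 2369/1309 ≈ 1.810 → |1.810 − 1.778| = 0.032
3: 2470/1323 ≈ 1.867 → |1.867 − 1.778| = 0.089

2, 3, 1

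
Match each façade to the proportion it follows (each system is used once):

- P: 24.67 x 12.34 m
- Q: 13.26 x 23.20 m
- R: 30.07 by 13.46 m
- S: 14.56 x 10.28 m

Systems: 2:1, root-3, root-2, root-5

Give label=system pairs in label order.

P=2:1, Q=root-3, R=root-5, S=root-2

Ratios: P ≈ 1.999; Q ≈ 1.750; R ≈ 2.234; S ≈ 1.416.
Targets: 2:1 ≈ 2.000; root-3 ≈ 1.732; root-2 ≈ 1.414; root-5 ≈ 2.236.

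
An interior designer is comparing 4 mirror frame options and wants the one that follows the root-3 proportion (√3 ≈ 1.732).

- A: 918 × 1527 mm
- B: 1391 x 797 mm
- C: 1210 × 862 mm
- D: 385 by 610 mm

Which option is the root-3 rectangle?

B

Ratios (long/short): A ≈ 1.663; B ≈ 1.745; C ≈ 1.404; D ≈ 1.584.
root-3 ≈ 1.732; option B is nearest (Δ 0.013).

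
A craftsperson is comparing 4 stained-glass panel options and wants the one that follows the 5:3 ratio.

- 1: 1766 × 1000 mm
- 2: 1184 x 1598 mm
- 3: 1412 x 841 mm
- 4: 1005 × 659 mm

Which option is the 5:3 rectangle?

Ratios (long/short): 1 ≈ 1.766; 2 ≈ 1.350; 3 ≈ 1.679; 4 ≈ 1.525.
5:3 ≈ 1.667; option 3 is nearest (Δ 0.012).

3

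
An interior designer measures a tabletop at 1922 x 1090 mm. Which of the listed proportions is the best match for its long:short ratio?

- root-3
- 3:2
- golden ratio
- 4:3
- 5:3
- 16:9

1922/1090 ≈ 1.763. Nearest candidates are 16:9 (1.778, off by 0.015) and root-3 (1.732, off by 0.031).

16:9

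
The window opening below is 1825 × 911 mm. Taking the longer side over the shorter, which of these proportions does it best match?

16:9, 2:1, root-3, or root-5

2:1

Ratio = 1825 / 911 ≈ 2.003.
Distances: 16:9 1.778 (Δ 0.225); 2:1 2.000 (Δ 0.003); root-3 1.732 (Δ 0.271); root-5 2.236 (Δ 0.233).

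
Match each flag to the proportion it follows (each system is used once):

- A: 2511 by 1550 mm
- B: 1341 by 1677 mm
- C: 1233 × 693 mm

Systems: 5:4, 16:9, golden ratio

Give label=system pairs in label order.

A = 2511/1550 ≈ 1.620 → golden ratio (1.618)
B = 1677/1341 ≈ 1.251 → 5:4 (1.250)
C = 1233/693 ≈ 1.779 → 16:9 (1.778)

A=golden ratio, B=5:4, C=16:9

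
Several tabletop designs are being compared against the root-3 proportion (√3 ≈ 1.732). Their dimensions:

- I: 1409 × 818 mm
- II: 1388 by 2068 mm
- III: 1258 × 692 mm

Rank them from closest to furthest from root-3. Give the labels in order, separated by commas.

I: 1409/818 ≈ 1.722 → |1.722 − 1.732| = 0.010
II: 2068/1388 ≈ 1.490 → |1.490 − 1.732| = 0.242
III: 1258/692 ≈ 1.818 → |1.818 − 1.732| = 0.086

I, III, II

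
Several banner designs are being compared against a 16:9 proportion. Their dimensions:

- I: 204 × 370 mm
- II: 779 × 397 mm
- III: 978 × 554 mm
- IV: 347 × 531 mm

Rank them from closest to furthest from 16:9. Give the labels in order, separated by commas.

I: 370/204 ≈ 1.814 → |1.814 − 1.778| = 0.036
II: 779/397 ≈ 1.962 → |1.962 − 1.778| = 0.184
III: 978/554 ≈ 1.765 → |1.765 − 1.778| = 0.013
IV: 531/347 ≈ 1.530 → |1.530 − 1.778| = 0.248

III, I, II, IV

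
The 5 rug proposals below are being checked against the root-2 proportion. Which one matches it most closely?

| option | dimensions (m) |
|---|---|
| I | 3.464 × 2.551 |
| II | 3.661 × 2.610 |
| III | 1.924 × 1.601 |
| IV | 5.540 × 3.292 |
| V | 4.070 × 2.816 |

II

Ratios (long/short): I ≈ 1.358; II ≈ 1.403; III ≈ 1.202; IV ≈ 1.683; V ≈ 1.445.
root-2 ≈ 1.414; option II is nearest (Δ 0.011).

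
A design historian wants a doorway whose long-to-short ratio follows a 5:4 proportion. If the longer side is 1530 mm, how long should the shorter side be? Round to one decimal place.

5:4 = 1.25000.
Shorter side = 1530 ÷ 1.25000 ≈ 1224.000 → 1224.0 mm.

1224.0 mm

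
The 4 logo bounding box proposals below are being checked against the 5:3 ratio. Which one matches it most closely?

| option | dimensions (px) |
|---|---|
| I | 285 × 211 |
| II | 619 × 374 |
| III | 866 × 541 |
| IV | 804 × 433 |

Target 5:3 ≈ 1.667.
I: 1.351 (Δ0.316)  II: 1.655 (Δ0.012)  III: 1.601 (Δ0.066)  IV: 1.857 (Δ0.190)

II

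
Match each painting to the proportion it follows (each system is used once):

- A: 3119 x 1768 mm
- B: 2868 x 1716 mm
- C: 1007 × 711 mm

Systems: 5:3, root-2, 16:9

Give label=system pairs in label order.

A=16:9, B=5:3, C=root-2

Ratios: A ≈ 1.764; B ≈ 1.671; C ≈ 1.416.
Targets: 5:3 ≈ 1.667; root-2 ≈ 1.414; 16:9 ≈ 1.778.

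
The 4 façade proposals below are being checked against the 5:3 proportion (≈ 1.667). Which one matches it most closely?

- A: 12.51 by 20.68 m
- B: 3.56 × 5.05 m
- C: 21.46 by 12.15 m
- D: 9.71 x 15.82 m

Ratios (long/short): A ≈ 1.653; B ≈ 1.419; C ≈ 1.766; D ≈ 1.629.
5:3 ≈ 1.667; option A is nearest (Δ 0.014).

A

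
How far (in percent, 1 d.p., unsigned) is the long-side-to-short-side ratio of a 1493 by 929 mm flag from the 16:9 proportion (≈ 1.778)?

9.6%

Ratio = 1493 / 929 ≈ 1.6071.
Ideal 16:9 ≈ 1.7778. |1.6071 − 1.7778| / 1.7778 ≈ 9.60% → 9.6%.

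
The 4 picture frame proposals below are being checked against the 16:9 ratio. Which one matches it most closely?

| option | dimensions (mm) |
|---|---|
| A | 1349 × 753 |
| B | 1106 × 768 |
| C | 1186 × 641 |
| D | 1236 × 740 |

A

Target 16:9 ≈ 1.778.
A: 1.792 (Δ0.014)  B: 1.440 (Δ0.338)  C: 1.850 (Δ0.072)  D: 1.670 (Δ0.108)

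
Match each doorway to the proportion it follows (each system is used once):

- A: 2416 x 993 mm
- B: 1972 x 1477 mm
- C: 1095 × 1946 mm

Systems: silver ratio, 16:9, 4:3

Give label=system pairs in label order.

A = 2416/993 ≈ 2.433 → silver ratio (2.414)
B = 1972/1477 ≈ 1.335 → 4:3 (1.333)
C = 1946/1095 ≈ 1.777 → 16:9 (1.778)

A=silver ratio, B=4:3, C=16:9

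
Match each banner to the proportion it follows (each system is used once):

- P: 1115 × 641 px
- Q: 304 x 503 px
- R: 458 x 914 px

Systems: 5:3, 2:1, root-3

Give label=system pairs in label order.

P = 1115/641 ≈ 1.739 → root-3 (1.732)
Q = 503/304 ≈ 1.655 → 5:3 (1.667)
R = 914/458 ≈ 1.996 → 2:1 (2.000)

P=root-3, Q=5:3, R=2:1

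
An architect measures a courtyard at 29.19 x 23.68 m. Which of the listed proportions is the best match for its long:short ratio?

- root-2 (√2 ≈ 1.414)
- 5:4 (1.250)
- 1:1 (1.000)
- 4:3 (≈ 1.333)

5:4

29.19/23.68 ≈ 1.233. Nearest candidates are 5:4 (1.250, off by 0.017) and 4:3 (1.333, off by 0.100).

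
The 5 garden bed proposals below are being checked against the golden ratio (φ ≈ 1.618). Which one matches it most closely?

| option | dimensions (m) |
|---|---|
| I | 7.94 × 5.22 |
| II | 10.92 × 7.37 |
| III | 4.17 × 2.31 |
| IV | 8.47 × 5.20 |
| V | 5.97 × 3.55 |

Target golden ratio ≈ 1.618.
I: 1.521 (Δ0.097)  II: 1.482 (Δ0.136)  III: 1.805 (Δ0.187)  IV: 1.629 (Δ0.011)  V: 1.682 (Δ0.064)

IV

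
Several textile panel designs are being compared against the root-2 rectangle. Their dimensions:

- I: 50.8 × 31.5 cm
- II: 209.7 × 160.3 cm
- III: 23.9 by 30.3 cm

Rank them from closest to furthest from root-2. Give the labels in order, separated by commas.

II, III, I

I: 50.8/31.5 ≈ 1.613 → |1.613 − 1.414| = 0.199
II: 209.7/160.3 ≈ 1.308 → |1.308 − 1.414| = 0.106
III: 30.3/23.9 ≈ 1.268 → |1.268 − 1.414| = 0.146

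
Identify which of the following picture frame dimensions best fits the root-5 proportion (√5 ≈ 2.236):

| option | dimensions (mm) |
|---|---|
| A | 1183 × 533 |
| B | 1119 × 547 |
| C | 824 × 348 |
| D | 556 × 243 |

A

Ratios (long/short): A ≈ 2.220; B ≈ 2.046; C ≈ 2.368; D ≈ 2.288.
root-5 ≈ 2.236; option A is nearest (Δ 0.016).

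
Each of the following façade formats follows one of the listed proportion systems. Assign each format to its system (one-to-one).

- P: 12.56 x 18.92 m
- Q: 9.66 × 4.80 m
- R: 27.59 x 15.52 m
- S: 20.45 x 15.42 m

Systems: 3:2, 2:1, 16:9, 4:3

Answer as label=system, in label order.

P = 18.92/12.56 ≈ 1.506 → 3:2 (1.500)
Q = 9.66/4.80 ≈ 2.013 → 2:1 (2.000)
R = 27.59/15.52 ≈ 1.778 → 16:9 (1.778)
S = 20.45/15.42 ≈ 1.326 → 4:3 (1.333)

P=3:2, Q=2:1, R=16:9, S=4:3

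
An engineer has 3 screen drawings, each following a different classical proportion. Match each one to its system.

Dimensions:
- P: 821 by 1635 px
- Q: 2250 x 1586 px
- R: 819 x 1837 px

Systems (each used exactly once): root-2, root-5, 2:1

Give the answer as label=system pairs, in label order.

Ratios: P ≈ 1.991; Q ≈ 1.419; R ≈ 2.243.
Targets: root-2 ≈ 1.414; root-5 ≈ 2.236; 2:1 ≈ 2.000.

P=2:1, Q=root-2, R=root-5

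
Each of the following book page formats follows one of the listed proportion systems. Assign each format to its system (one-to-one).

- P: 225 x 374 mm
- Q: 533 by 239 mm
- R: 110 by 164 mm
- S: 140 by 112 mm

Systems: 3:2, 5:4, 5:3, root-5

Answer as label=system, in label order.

P=5:3, Q=root-5, R=3:2, S=5:4

P = 374/225 ≈ 1.662 → 5:3 (1.667)
Q = 533/239 ≈ 2.230 → root-5 (2.236)
R = 164/110 ≈ 1.491 → 3:2 (1.500)
S = 140/112 ≈ 1.250 → 5:4 (1.250)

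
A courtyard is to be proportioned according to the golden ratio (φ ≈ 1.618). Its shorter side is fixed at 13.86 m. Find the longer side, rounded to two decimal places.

golden ratio ≈ 1.61803.
Longer side = 13.86 × 1.61803 ≈ 22.4259 → 22.43 m.

22.43 m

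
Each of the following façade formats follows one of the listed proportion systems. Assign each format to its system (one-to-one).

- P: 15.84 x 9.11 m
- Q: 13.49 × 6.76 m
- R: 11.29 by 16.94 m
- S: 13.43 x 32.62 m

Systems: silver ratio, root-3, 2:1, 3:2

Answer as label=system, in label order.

P = 15.84/9.11 ≈ 1.739 → root-3 (1.732)
Q = 13.49/6.76 ≈ 1.996 → 2:1 (2.000)
R = 16.94/11.29 ≈ 1.500 → 3:2 (1.500)
S = 32.62/13.43 ≈ 2.429 → silver ratio (2.414)

P=root-3, Q=2:1, R=3:2, S=silver ratio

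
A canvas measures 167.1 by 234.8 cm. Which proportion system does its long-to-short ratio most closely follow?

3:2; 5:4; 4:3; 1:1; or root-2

Ratio = 234.8 / 167.1 ≈ 1.405.
Distances: 3:2 1.500 (Δ 0.095); 5:4 1.250 (Δ 0.155); 4:3 1.333 (Δ 0.072); 1:1 1.000 (Δ 0.405); root-2 1.414 (Δ 0.009).

root-2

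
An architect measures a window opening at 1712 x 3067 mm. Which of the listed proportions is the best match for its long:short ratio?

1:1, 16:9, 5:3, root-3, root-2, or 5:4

16:9

Ratio = 3067 / 1712 ≈ 1.791.
Distances: 1:1 1.000 (Δ 0.791); 16:9 1.778 (Δ 0.013); 5:3 1.667 (Δ 0.124); root-3 1.732 (Δ 0.059); root-2 1.414 (Δ 0.377); 5:4 1.250 (Δ 0.541).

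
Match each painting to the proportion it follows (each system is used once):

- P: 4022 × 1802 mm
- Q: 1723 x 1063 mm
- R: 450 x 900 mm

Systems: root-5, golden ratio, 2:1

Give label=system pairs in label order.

P=root-5, Q=golden ratio, R=2:1

Ratios: P ≈ 2.232; Q ≈ 1.621; R ≈ 2.000.
Targets: root-5 ≈ 2.236; golden ratio ≈ 1.618; 2:1 ≈ 2.000.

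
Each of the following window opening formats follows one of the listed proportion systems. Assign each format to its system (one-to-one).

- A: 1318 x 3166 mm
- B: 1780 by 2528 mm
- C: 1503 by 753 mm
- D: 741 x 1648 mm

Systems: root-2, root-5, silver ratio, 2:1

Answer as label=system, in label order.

Ratios: A ≈ 2.402; B ≈ 1.420; C ≈ 1.996; D ≈ 2.224.
Targets: root-2 ≈ 1.414; root-5 ≈ 2.236; silver ratio ≈ 2.414; 2:1 ≈ 2.000.

A=silver ratio, B=root-2, C=2:1, D=root-5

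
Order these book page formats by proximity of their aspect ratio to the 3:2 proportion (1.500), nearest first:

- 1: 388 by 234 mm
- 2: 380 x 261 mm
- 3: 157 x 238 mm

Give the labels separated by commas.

Ratios: 1 = 388 / 234 ≈ 1.658; 2 = 380 / 261 ≈ 1.456; 3 = 238 / 157 ≈ 1.516.
|Δ from 1.500|: 1 0.158; 2 0.044; 3 0.016.

3, 2, 1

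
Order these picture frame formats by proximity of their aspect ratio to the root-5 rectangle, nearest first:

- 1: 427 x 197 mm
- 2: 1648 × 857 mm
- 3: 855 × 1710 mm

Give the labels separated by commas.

Ratios: 1 = 427 / 197 ≈ 2.168; 2 = 1648 / 857 ≈ 1.923; 3 = 1710 / 855 ≈ 2.000.
|Δ from 2.236|: 1 0.068; 2 0.313; 3 0.236.

1, 3, 2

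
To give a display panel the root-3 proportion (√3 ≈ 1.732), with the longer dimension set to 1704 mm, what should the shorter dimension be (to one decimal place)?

983.8 mm

root-3 ≈ 1.73205.
Shorter side = 1704 ÷ 1.73205 ≈ 983.805 → 983.8 mm.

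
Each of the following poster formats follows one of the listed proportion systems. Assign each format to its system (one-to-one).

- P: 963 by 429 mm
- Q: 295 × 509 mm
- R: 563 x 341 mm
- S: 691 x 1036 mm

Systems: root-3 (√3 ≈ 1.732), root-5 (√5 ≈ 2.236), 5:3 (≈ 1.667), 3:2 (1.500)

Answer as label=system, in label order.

Ratios: P ≈ 2.245; Q ≈ 1.725; R ≈ 1.651; S ≈ 1.499.
Targets: root-3 ≈ 1.732; root-5 ≈ 2.236; 5:3 ≈ 1.667; 3:2 ≈ 1.500.

P=root-5, Q=root-3, R=5:3, S=3:2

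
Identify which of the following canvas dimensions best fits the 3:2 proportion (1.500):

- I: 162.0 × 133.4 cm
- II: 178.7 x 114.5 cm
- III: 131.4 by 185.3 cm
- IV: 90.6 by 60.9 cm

Ratios (long/short): I ≈ 1.214; II ≈ 1.561; III ≈ 1.410; IV ≈ 1.488.
3:2 ≈ 1.500; option IV is nearest (Δ 0.012).

IV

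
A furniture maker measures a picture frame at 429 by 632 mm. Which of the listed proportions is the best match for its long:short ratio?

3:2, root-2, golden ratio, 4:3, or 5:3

Ratio = 632 / 429 ≈ 1.473.
Distances: 3:2 1.500 (Δ 0.027); root-2 1.414 (Δ 0.059); golden ratio 1.618 (Δ 0.145); 4:3 1.333 (Δ 0.140); 5:3 1.667 (Δ 0.194).

3:2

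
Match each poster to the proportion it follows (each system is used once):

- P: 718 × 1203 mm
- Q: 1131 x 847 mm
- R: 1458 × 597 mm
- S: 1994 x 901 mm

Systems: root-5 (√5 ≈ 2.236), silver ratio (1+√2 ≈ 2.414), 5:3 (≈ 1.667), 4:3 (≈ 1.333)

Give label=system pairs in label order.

P = 1203/718 ≈ 1.675 → 5:3 (1.667)
Q = 1131/847 ≈ 1.335 → 4:3 (1.333)
R = 1458/597 ≈ 2.442 → silver ratio (2.414)
S = 1994/901 ≈ 2.213 → root-5 (2.236)

P=5:3, Q=4:3, R=silver ratio, S=root-5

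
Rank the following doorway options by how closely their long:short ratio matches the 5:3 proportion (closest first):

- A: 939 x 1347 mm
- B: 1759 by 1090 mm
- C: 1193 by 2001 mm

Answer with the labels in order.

A: 1347/939 ≈ 1.435 → |1.435 − 1.667| = 0.232
B: 1759/1090 ≈ 1.614 → |1.614 − 1.667| = 0.053
C: 2001/1193 ≈ 1.677 → |1.677 − 1.667| = 0.010

C, B, A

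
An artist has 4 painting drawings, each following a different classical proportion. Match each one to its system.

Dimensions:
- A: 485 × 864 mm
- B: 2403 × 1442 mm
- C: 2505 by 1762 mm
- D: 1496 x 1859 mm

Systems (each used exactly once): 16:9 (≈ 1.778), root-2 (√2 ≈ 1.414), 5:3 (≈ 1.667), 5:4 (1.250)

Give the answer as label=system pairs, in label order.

A=16:9, B=5:3, C=root-2, D=5:4

Ratios: A ≈ 1.781; B ≈ 1.666; C ≈ 1.422; D ≈ 1.243.
Targets: 16:9 ≈ 1.778; root-2 ≈ 1.414; 5:3 ≈ 1.667; 5:4 ≈ 1.250.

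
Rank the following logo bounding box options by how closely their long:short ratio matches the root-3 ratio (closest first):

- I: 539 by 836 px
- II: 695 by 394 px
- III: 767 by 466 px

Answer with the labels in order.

I: 836/539 ≈ 1.551 → |1.551 − 1.732| = 0.181
II: 695/394 ≈ 1.764 → |1.764 − 1.732| = 0.032
III: 767/466 ≈ 1.646 → |1.646 − 1.732| = 0.086

II, III, I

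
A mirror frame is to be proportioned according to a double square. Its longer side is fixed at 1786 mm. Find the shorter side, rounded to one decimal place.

893.0 mm

2:1 = 2.00000.
Shorter side = 1786 ÷ 2.00000 ≈ 893.000 → 893.0 mm.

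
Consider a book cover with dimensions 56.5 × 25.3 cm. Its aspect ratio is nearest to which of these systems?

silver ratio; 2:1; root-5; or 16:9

56.5/25.3 ≈ 2.233. Nearest candidates are root-5 (2.236, off by 0.003) and silver ratio (2.414, off by 0.181).

root-5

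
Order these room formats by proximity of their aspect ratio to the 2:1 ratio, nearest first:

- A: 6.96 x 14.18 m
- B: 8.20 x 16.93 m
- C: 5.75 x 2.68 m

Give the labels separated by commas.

Ratios: A = 14.18 / 6.96 ≈ 2.037; B = 16.93 / 8.20 ≈ 2.065; C = 5.75 / 2.68 ≈ 2.146.
|Δ from 2.000|: A 0.037; B 0.065; C 0.146.

A, B, C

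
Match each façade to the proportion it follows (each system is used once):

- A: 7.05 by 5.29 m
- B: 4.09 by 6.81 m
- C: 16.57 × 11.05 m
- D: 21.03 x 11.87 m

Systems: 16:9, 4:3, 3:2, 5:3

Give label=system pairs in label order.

A = 7.05/5.29 ≈ 1.333 → 4:3 (1.333)
B = 6.81/4.09 ≈ 1.665 → 5:3 (1.667)
C = 16.57/11.05 ≈ 1.500 → 3:2 (1.500)
D = 21.03/11.87 ≈ 1.772 → 16:9 (1.778)

A=4:3, B=5:3, C=3:2, D=16:9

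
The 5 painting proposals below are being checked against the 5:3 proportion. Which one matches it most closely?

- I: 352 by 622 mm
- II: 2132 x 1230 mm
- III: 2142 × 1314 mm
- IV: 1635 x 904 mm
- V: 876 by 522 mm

V

Ratios (long/short): I ≈ 1.767; II ≈ 1.733; III ≈ 1.630; IV ≈ 1.809; V ≈ 1.678.
5:3 ≈ 1.667; option V is nearest (Δ 0.011).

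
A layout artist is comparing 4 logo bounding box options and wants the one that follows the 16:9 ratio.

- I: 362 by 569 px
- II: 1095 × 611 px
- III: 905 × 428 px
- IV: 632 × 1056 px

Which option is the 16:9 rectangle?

II

Ratios (long/short): I ≈ 1.572; II ≈ 1.792; III ≈ 2.114; IV ≈ 1.671.
16:9 ≈ 1.778; option II is nearest (Δ 0.014).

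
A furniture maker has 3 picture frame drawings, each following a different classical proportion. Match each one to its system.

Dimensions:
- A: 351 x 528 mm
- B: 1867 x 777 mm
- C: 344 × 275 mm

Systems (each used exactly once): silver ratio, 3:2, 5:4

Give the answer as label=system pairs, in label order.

A = 528/351 ≈ 1.504 → 3:2 (1.500)
B = 1867/777 ≈ 2.403 → silver ratio (2.414)
C = 344/275 ≈ 1.251 → 5:4 (1.250)

A=3:2, B=silver ratio, C=5:4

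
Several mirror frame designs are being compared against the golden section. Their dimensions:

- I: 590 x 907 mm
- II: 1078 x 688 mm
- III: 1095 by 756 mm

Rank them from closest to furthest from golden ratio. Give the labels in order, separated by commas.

II, I, III

I: 907/590 ≈ 1.537 → |1.537 − 1.618| = 0.081
II: 1078/688 ≈ 1.567 → |1.567 − 1.618| = 0.051
III: 1095/756 ≈ 1.448 → |1.448 − 1.618| = 0.170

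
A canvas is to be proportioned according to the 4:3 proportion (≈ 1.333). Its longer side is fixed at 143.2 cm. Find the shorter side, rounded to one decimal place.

107.4 cm

4:3 ≈ 1.33333.
Shorter side = 143.2 ÷ 1.33333 ≈ 107.400 → 107.4 cm.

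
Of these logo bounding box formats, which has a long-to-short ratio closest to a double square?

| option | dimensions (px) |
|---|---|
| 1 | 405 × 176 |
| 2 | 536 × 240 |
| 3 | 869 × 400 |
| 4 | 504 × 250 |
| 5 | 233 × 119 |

Target 2:1 ≈ 2.000.
1: 2.301 (Δ0.301)  2: 2.233 (Δ0.233)  3: 2.172 (Δ0.172)  4: 2.016 (Δ0.016)  5: 1.958 (Δ0.042)

4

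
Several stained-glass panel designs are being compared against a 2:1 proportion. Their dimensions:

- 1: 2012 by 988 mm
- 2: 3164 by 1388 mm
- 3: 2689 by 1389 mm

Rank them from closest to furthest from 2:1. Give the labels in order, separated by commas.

1, 3, 2

Ratios: 1 = 2012 / 988 ≈ 2.036; 2 = 3164 / 1388 ≈ 2.280; 3 = 2689 / 1389 ≈ 1.936.
|Δ from 2.000|: 1 0.036; 2 0.280; 3 0.064.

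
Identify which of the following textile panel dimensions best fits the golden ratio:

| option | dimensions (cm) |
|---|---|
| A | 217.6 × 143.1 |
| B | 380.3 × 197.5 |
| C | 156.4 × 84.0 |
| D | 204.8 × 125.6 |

D

Ratios (long/short): A ≈ 1.521; B ≈ 1.926; C ≈ 1.862; D ≈ 1.631.
golden ratio ≈ 1.618; option D is nearest (Δ 0.013).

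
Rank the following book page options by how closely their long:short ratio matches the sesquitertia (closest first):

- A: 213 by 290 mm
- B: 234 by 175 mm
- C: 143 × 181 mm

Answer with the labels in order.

Ratios: A = 290 / 213 ≈ 1.362; B = 234 / 175 ≈ 1.337; C = 181 / 143 ≈ 1.266.
|Δ from 1.333|: A 0.029; B 0.004; C 0.067.

B, A, C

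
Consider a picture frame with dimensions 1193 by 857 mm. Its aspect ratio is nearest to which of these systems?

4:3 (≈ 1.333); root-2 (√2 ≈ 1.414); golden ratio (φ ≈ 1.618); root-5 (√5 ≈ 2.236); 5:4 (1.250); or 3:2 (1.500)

root-2

1193/857 ≈ 1.392. Nearest candidates are root-2 (1.414, off by 0.022) and 4:3 (1.333, off by 0.059).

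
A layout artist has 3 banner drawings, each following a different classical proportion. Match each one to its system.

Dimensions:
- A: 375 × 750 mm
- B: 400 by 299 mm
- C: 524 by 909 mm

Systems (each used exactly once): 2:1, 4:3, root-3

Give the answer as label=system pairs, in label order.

A=2:1, B=4:3, C=root-3

A = 750/375 ≈ 2.000 → 2:1 (2.000)
B = 400/299 ≈ 1.338 → 4:3 (1.333)
C = 909/524 ≈ 1.735 → root-3 (1.732)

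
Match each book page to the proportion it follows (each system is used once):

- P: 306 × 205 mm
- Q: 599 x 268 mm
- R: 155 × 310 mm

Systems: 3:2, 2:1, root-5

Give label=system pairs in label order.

Ratios: P ≈ 1.493; Q ≈ 2.235; R ≈ 2.000.
Targets: 3:2 ≈ 1.500; 2:1 ≈ 2.000; root-5 ≈ 2.236.

P=3:2, Q=root-5, R=2:1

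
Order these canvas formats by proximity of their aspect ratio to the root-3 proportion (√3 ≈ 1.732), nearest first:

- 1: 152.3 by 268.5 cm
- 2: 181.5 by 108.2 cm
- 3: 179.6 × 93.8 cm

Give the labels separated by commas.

1, 2, 3

Ratios: 1 = 268.5 / 152.3 ≈ 1.763; 2 = 181.5 / 108.2 ≈ 1.677; 3 = 179.6 / 93.8 ≈ 1.915.
|Δ from 1.732|: 1 0.031; 2 0.055; 3 0.183.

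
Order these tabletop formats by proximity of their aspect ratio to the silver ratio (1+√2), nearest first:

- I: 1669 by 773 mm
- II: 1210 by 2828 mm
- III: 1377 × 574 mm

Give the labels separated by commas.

III, II, I

Ratios: I = 1669 / 773 ≈ 2.159; II = 2828 / 1210 ≈ 2.337; III = 1377 / 574 ≈ 2.399.
|Δ from 2.414|: I 0.255; II 0.077; III 0.015.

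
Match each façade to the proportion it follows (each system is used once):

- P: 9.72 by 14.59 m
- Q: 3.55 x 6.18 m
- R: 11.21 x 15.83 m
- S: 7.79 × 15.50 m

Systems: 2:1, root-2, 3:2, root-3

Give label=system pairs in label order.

Ratios: P ≈ 1.501; Q ≈ 1.741; R ≈ 1.412; S ≈ 1.990.
Targets: 2:1 ≈ 2.000; root-2 ≈ 1.414; 3:2 ≈ 1.500; root-3 ≈ 1.732.

P=3:2, Q=root-3, R=root-2, S=2:1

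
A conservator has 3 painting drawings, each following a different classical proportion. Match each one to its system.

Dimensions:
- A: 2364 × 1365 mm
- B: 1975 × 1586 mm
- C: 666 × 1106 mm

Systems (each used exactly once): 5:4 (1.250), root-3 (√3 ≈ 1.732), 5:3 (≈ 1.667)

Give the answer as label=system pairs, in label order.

A=root-3, B=5:4, C=5:3

Ratios: A ≈ 1.732; B ≈ 1.245; C ≈ 1.661.
Targets: 5:4 ≈ 1.250; root-3 ≈ 1.732; 5:3 ≈ 1.667.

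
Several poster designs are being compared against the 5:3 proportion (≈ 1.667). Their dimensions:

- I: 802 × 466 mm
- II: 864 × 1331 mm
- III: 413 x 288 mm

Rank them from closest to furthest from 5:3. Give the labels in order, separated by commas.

Ratios: I = 802 / 466 ≈ 1.721; II = 1331 / 864 ≈ 1.541; III = 413 / 288 ≈ 1.434.
|Δ from 1.667|: I 0.054; II 0.126; III 0.233.

I, II, III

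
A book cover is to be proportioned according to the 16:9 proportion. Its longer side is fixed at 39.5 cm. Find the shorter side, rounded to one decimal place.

16:9 ≈ 1.77778.
Shorter side = 39.5 ÷ 1.77778 ≈ 22.219 → 22.2 cm.

22.2 cm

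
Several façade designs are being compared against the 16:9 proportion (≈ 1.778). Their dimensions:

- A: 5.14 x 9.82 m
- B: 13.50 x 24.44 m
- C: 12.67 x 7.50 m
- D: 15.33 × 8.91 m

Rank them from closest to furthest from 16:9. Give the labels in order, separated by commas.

B, D, C, A

A: 9.82/5.14 ≈ 1.911 → |1.911 − 1.778| = 0.133
B: 24.44/13.50 ≈ 1.810 → |1.810 − 1.778| = 0.032
C: 12.67/7.50 ≈ 1.689 → |1.689 − 1.778| = 0.089
D: 15.33/8.91 ≈ 1.721 → |1.721 − 1.778| = 0.057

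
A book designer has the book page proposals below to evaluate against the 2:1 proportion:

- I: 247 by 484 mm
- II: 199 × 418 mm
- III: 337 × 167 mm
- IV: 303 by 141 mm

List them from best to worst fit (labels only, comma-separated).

I: 484/247 ≈ 1.960 → |1.960 − 2.000| = 0.040
II: 418/199 ≈ 2.101 → |2.101 − 2.000| = 0.101
III: 337/167 ≈ 2.018 → |2.018 − 2.000| = 0.018
IV: 303/141 ≈ 2.149 → |2.149 − 2.000| = 0.149

III, I, II, IV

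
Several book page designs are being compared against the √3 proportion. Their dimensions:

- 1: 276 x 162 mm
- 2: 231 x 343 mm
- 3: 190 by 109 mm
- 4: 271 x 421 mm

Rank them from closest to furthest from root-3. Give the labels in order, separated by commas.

1: 276/162 ≈ 1.704 → |1.704 − 1.732| = 0.028
2: 343/231 ≈ 1.485 → |1.485 − 1.732| = 0.247
3: 190/109 ≈ 1.743 → |1.743 − 1.732| = 0.011
4: 421/271 ≈ 1.554 → |1.554 − 1.732| = 0.178

3, 1, 4, 2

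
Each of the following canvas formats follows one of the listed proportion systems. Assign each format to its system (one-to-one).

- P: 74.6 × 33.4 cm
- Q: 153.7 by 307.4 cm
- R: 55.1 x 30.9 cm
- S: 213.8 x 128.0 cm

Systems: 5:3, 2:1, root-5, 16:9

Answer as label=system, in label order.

P=root-5, Q=2:1, R=16:9, S=5:3

P = 74.6/33.4 ≈ 2.234 → root-5 (2.236)
Q = 307.4/153.7 ≈ 2.000 → 2:1 (2.000)
R = 55.1/30.9 ≈ 1.783 → 16:9 (1.778)
S = 213.8/128.0 ≈ 1.670 → 5:3 (1.667)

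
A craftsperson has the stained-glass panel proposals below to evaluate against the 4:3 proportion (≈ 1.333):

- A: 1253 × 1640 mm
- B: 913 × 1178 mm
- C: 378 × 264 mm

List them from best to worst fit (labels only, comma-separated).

A: 1640/1253 ≈ 1.309 → |1.309 − 1.333| = 0.024
B: 1178/913 ≈ 1.290 → |1.290 − 1.333| = 0.043
C: 378/264 ≈ 1.432 → |1.432 − 1.333| = 0.099

A, B, C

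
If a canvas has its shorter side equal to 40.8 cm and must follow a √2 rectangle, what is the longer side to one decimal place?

root-2 ≈ 1.41421.
Longer side = 40.8 × 1.41421 ≈ 57.700 → 57.7 cm.

57.7 cm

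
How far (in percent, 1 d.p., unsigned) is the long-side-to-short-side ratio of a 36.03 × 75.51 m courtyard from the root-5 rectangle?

Ratio = 75.51 / 36.03 ≈ 2.0958.
Ideal root-5 ≈ 2.2361. |2.0958 − 2.2361| / 2.2361 ≈ 6.27% → 6.3%.

6.3%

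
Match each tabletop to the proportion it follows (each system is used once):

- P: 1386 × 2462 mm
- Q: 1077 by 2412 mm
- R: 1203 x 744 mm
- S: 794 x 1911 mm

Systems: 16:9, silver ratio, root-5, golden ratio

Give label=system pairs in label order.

P=16:9, Q=root-5, R=golden ratio, S=silver ratio

Ratios: P ≈ 1.776; Q ≈ 2.240; R ≈ 1.617; S ≈ 2.407.
Targets: 16:9 ≈ 1.778; silver ratio ≈ 2.414; root-5 ≈ 2.236; golden ratio ≈ 1.618.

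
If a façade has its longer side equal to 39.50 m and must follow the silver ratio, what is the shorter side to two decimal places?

silver ratio ≈ 2.41421.
Shorter side = 39.50 ÷ 2.41421 ≈ 16.3615 → 16.36 m.

16.36 m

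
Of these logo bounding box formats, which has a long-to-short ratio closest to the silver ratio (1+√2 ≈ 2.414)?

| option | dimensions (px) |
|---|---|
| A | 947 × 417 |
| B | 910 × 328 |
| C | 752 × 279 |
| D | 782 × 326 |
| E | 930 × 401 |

D

Target silver ratio ≈ 2.414.
A: 2.271 (Δ0.143)  B: 2.774 (Δ0.360)  C: 2.695 (Δ0.281)  D: 2.399 (Δ0.015)  E: 2.319 (Δ0.095)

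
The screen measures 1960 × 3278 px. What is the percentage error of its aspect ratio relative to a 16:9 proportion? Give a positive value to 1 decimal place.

Ratio = 3278 / 1960 ≈ 1.6724.
Ideal 16:9 ≈ 1.7778. |1.6724 − 1.7778| / 1.7778 ≈ 5.93% → 5.9%.

5.9%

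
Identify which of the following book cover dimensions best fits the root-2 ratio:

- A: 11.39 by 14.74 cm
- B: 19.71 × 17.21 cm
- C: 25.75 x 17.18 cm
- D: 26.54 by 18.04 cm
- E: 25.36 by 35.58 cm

Ratios (long/short): A ≈ 1.294; B ≈ 1.145; C ≈ 1.499; D ≈ 1.471; E ≈ 1.403.
root-2 ≈ 1.414; option E is nearest (Δ 0.011).

E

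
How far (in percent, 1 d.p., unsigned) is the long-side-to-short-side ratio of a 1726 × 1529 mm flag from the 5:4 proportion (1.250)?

9.7%

Ratio = 1726 / 1529 ≈ 1.1288.
Ideal 5:4 = 1.2500. |1.1288 − 1.2500| / 1.2500 ≈ 9.70% → 9.7%.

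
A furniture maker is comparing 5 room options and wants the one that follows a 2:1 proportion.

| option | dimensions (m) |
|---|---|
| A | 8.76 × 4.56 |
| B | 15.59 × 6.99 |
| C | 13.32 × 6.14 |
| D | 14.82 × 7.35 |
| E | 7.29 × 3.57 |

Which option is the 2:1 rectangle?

D

Ratios (long/short): A ≈ 1.921; B ≈ 2.230; C ≈ 2.169; D ≈ 2.016; E ≈ 2.042.
2:1 ≈ 2.000; option D is nearest (Δ 0.016).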